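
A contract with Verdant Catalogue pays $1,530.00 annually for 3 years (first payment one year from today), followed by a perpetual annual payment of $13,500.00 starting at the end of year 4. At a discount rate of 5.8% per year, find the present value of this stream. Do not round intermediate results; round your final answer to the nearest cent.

$200643.90

PV of 3-year annuity: $1,530.00 × [1 − (1+0.058)^−3] / 0.058 = 4104.88882
Perpetuity value at year 3: $13,500.00 / 0.058 = 232758.62069
PV of perpetuity: 232758.62069 / (1+0.058)^3 = 196539.01350
Total PV = 4104.88882 + 196539.01350 = 200643.90231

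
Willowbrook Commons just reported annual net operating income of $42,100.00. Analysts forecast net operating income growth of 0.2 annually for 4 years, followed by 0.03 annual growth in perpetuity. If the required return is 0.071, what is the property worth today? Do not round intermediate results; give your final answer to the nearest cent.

D_1 = 50520.00000
D_2 = 60624.00000
D_3 = 72748.80000
D_4 = 87298.56000
Terminal value at year 4: TV = D_4×(1+g_2)/(r−g_2) = 89917.51680/0.041 = 2193110.16585
P_0 = D_1/(1+r)^1 + D_2/(1+r)^2 + D_3/(1+r)^3 + D_4/(1+r)^4 + TV/(1+r)^4
    = 47170.86835 + 52852.51355 + 59218.50258 + 66351.26340 + 1666873.20242 = 1892466.35030

$1892466.35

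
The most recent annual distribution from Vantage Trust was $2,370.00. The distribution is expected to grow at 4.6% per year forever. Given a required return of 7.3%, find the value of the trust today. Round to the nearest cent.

D₁ = D₀ × (1 + g) = $2,370.00 × 1.046 = $2,479.0200
Growing perpetuity: P = D₁ / (r − g) = $2,479.0200 / (0.073 − 0.046) = $91,815.56

$91815.56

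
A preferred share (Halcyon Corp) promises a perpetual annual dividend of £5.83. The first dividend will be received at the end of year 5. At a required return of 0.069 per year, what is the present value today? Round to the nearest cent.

Value at end of year 4: C / r = £5.83 / 0.069 = £84.4928
Discount to today: PV = £84.4928 / (1 + 0.069)^4 = £84.4928 / 1.305903 = £64.70

£64.70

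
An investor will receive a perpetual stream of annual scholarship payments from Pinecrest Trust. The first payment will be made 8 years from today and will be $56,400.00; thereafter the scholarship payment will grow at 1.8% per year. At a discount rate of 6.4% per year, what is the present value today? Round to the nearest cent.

$794199.99

Value at end of year 7: C₁ / (r − g) = $56,400.00 / (0.064 − 0.018) = $1,226,086.9565
Discount to today: PV = $1,226,086.9565 / (1 + 0.064)^7 = $1,226,086.9565 / 1.543801 = $794,199.99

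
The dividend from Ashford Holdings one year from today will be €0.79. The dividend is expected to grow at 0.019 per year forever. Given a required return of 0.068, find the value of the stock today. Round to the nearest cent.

€16.12

Growing perpetuity: P = D₁ / (r − g) = €0.7900 / (0.068 − 0.019) = €16.12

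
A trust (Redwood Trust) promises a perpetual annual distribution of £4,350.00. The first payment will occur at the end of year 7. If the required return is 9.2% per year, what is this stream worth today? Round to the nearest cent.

Value at end of year 6: C / r = £4,350.00 / 0.092 = £47,282.6087
Discount to today: PV = £47,282.6087 / (1 + 0.092)^6 = £47,282.6087 / 1.695649 = £27,884.68

£27884.68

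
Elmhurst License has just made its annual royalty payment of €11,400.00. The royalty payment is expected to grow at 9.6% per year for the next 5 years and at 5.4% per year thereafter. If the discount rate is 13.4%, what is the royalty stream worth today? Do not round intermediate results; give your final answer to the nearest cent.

€178180.53

D_1 = 12494.40000
D_2 = 13693.86240
D_3 = 15008.47319
D_4 = 16449.28662
D_5 = 18028.41813
Terminal value at year 5: TV = D_5×(1+g_2)/(r−g_2) = 19001.95271/0.08 = 237524.40889
P_0 = D_1/(1+r)^1 + D_2/(1+r)^2 + D_3/(1+r)^3 + D_4/(1+r)^4 + D_5/(1+r)^5 + TV/(1+r)^5
    = 11017.98942 + 10648.77990 + 10291.94247 + 9947.06257 + 9613.73948 + 126661.01770 = 178180.53154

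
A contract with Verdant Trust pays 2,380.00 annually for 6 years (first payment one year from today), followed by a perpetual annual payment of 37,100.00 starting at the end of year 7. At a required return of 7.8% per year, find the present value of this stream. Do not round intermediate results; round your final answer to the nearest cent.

314156.13

PV of 6-year annuity: 2,380.00 × [1 − (1+0.078)^−6] / 0.078 = 11069.52893
Perpetuity value at year 6: 37,100.00 / 0.078 = 475641.02564
PV of perpetuity: 475641.02564 / (1+0.078)^6 = 303086.60416
Total PV = 11069.52893 + 303086.60416 = 314156.13309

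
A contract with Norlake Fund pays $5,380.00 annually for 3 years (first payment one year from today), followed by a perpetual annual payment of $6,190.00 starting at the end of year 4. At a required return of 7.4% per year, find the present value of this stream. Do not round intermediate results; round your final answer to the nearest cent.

PV of 3-year annuity: $5,380.00 × [1 − (1+0.074)^−3] / 0.074 = 14016.26994
Perpetuity value at year 3: $6,190.00 / 0.074 = 83648.64865
PV of perpetuity: 83648.64865 / (1+0.074)^3 = 67522.12245
Total PV = 14016.26994 + 67522.12245 = 81538.39239

$81538.39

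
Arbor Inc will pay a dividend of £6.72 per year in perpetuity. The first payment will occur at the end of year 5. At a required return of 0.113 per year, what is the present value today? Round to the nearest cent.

£38.75

Value at end of year 4: C / r = £6.72 / 0.113 = £59.4690
Discount to today: PV = £59.4690 / (1 + 0.113)^4 = £59.4690 / 1.534549 = £38.75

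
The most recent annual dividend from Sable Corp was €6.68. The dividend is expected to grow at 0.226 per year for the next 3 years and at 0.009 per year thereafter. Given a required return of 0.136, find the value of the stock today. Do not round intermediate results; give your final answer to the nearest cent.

D_1 = 8.18968
D_2 = 10.04055
D_3 = 12.30971
Terminal value at year 3: TV = D_3×(1+g_2)/(r−g_2) = 12.42050/0.127 = 97.79920
P_0 = D_1/(1+r)^1 + D_2/(1+r)^2 + D_3/(1+r)^3 + TV/(1+r)^3
    = 7.20923 + 7.78038 + 8.39678 + 66.71144 = 90.09783

€90.10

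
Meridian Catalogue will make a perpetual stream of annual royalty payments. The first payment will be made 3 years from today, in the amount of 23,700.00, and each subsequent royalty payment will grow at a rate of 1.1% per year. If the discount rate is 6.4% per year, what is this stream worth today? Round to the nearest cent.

Value at end of year 2: C₁ / (r − g) = 23,700.00 / (0.064 − 0.011) = 447,169.8113
Discount to today: PV = 447,169.8113 / (1 + 0.064)^2 = 447,169.8113 / 1.132096 = 394,992.84

394992.84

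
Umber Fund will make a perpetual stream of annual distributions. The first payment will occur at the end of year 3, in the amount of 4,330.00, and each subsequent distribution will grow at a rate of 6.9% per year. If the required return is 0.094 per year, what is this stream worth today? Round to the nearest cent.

Value at end of year 2: C₁ / (r − g) = 4,330.00 / (0.094 − 0.069) = 173,200.0000
Discount to today: PV = 173,200.0000 / (1 + 0.094)^2 = 173,200.0000 / 1.196836 = 144,714.90

144714.90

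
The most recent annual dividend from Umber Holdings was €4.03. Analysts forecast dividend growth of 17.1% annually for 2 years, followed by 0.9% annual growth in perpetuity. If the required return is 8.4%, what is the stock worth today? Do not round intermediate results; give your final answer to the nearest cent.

D_1 = 4.71913
D_2 = 5.52610
Terminal value at year 2: TV = D_2×(1+g_2)/(r−g_2) = 5.57584/0.075 = 74.34448
P_0 = D_1/(1+r)^1 + D_2/(1+r)^2 + TV/(1+r)^2
    = 4.35344 + 4.70284 + 63.26888 = 72.32517

€72.33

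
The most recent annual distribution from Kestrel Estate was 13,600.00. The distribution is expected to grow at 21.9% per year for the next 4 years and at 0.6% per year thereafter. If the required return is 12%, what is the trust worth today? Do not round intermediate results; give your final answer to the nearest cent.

235944.50

D_1 = 16578.40000
D_2 = 20209.06960
D_3 = 24634.85584
D_4 = 30029.88927
Terminal value at year 4: TV = D_4×(1+g_2)/(r−g_2) = 30210.06861/0.114 = 265000.60182
P_0 = D_1/(1+r)^1 + D_2/(1+r)^2 + D_3/(1+r)^3 + D_4/(1+r)^4 + TV/(1+r)^4
    = 14802.14286 + 16110.54656 + 17534.60380 + 19084.53752 + 168412.67324 = 235944.50398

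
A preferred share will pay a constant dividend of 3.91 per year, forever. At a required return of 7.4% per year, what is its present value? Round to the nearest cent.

Level perpetuity: PV = C / r = 3.91 / 0.074 = 52.84

52.84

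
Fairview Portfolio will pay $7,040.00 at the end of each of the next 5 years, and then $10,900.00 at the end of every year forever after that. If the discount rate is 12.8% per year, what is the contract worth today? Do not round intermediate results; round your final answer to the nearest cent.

$71513.22

PV of 5-year annuity: $7,040.00 × [1 − (1+0.128)^−5] / 0.128 = 24882.61982
Perpetuity value at year 5: $10,900.00 / 0.128 = 85156.25000
PV of perpetuity: 85156.25000 / (1+0.128)^5 = 46630.60284
Total PV = 24882.61982 + 46630.60284 = 71513.22266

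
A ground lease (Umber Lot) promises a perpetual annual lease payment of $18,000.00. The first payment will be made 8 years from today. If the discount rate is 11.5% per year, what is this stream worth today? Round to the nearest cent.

$73055.11

Value at end of year 7: C / r = $18,000.00 / 0.115 = $156,521.7391
Discount to today: PV = $156,521.7391 / (1 + 0.115)^7 = $156,521.7391 / 2.142516 = $73,055.11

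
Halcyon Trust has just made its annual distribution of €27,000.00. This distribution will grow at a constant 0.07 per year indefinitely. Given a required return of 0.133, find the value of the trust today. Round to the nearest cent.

€458571.43

D₁ = D₀ × (1 + g) = €27,000.00 × 1.07 = €28,890.0000
Growing perpetuity: P = D₁ / (r − g) = €28,890.0000 / (0.133 − 0.07) = €458,571.43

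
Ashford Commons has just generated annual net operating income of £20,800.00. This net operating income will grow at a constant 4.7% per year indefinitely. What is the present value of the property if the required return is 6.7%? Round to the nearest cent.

£1088880.00

D₁ = D₀ × (1 + g) = £20,800.00 × 1.047 = £21,777.6000
Growing perpetuity: P = D₁ / (r − g) = £21,777.6000 / (0.067 − 0.047) = £1,088,880.00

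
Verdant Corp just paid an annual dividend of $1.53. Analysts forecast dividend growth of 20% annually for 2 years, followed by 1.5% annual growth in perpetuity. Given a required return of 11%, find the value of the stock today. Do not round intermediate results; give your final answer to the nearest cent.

D_1 = 1.83600
D_2 = 2.20320
Terminal value at year 2: TV = D_2×(1+g_2)/(r−g_2) = 2.23625/0.095 = 23.53945
P_0 = D_1/(1+r)^1 + D_2/(1+r)^2 + TV/(1+r)^2
    = 1.65405 + 1.78817 + 19.10515 = 22.54737

$22.55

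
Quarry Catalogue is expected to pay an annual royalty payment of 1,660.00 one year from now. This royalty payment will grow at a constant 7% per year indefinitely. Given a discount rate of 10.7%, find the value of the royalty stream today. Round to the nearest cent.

44864.86

Growing perpetuity: P = D₁ / (r − g) = 1,660.0000 / (0.107 − 0.07) = 44,864.86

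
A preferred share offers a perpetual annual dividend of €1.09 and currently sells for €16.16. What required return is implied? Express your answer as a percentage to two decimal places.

6.75%

P = C/r ⇒ r = C/P = €1.09/€16.16 = 0.067450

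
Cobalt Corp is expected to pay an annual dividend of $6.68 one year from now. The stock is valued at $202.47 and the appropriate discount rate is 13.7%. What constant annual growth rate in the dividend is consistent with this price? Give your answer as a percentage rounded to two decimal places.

10.40%

P = D₁/(r−g) ⇒ g = r − D₁/P = 0.137 − $6.68/$202.47 = 0.104007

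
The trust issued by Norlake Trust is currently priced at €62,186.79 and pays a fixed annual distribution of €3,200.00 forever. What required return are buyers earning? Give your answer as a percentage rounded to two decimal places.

5.15%

P = C/r ⇒ r = C/P = €3,200.00/€62,186.79 = 0.051458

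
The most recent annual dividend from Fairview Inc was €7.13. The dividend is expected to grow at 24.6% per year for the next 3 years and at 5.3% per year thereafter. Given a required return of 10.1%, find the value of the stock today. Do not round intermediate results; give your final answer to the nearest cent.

D_1 = 8.88398
D_2 = 11.06944
D_3 = 13.79252
Terminal value at year 3: TV = D_3×(1+g_2)/(r−g_2) = 14.52352/0.048 = 302.57343
P_0 = D_1/(1+r)^1 + D_2/(1+r)^2 + D_3/(1+r)^3 + TV/(1+r)^3
    = 8.06901 + 9.13169 + 10.33432 + 226.70904 = 254.24405

€254.24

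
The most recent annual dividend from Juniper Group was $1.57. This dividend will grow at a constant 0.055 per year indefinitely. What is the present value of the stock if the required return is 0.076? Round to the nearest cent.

D₁ = D₀ × (1 + g) = $1.57 × 1.055 = $1.6564
Growing perpetuity: P = D₁ / (r − g) = $1.6564 / (0.076 − 0.055) = $78.87

$78.87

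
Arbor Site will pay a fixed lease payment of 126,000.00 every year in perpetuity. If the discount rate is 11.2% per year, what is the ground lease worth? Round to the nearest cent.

Level perpetuity: PV = C / r = 126,000.00 / 0.112 = 1,125,000.00

1125000.00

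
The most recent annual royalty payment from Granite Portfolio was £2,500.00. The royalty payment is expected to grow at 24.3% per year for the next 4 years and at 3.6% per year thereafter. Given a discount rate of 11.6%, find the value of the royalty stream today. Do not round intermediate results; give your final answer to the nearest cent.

D_1 = 3107.50000
D_2 = 3862.62250
D_3 = 4801.23977
D_4 = 5967.94103
Terminal value at year 4: TV = D_4×(1+g_2)/(r−g_2) = 6182.78691/0.08 = 77284.83635
P_0 = D_1/(1+r)^1 + D_2/(1+r)^2 + D_3/(1+r)^3 + D_4/(1+r)^4 + TV/(1+r)^4
    = 2784.49821 + 3101.37211 + 3454.30603 + 3847.40358 + 49823.87637 = 63011.45630

£63011.46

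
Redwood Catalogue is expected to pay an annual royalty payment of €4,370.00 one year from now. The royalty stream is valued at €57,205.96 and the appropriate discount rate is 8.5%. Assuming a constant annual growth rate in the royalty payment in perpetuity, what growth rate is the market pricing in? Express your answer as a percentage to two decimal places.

0.86%

P = D₁/(r−g) ⇒ g = r − D₁/P = 0.085 − €4,370.00/€57,205.96 = 0.008609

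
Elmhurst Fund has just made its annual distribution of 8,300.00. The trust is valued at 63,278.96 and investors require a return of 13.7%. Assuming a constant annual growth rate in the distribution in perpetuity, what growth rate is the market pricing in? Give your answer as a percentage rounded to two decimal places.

P = D₀(1+g)/(r−g) ⇒ P(r−g) = D₀(1+g) ⇒ g(P+D₀) = P·r − D₀
g = (P·r − D₀)/(P + D₀) = (63,278.96×0.137 − 8,300.00) / (63,278.96 + 8,300.00) = 0.005158

0.52%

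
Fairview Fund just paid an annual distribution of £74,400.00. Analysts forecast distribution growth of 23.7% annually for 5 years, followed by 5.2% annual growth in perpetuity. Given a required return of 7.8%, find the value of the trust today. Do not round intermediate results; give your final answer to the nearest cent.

D_1 = 92032.80000
D_2 = 113844.57360
D_3 = 140825.73754
D_4 = 174201.43734
D_5 = 215487.17799
Terminal value at year 5: TV = D_5×(1+g_2)/(r−g_2) = 226692.51125/0.026 = 8718942.74024
P_0 = D_1/(1+r)^1 + D_2/(1+r)^2 + D_3/(1+r)^3 + D_4/(1+r)^4 + D_5/(1+r)^5 + TV/(1+r)^5
    = 85373.65492 + 97965.87303 + 112415.38492 + 128996.13279 + 148022.46406 + 5989216.62286 = 6561990.13259

£6561990.13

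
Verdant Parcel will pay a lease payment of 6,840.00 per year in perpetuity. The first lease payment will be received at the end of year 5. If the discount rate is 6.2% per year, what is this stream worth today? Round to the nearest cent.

Value at end of year 4: C / r = 6,840.00 / 0.062 = 110,322.5806
Discount to today: PV = 110,322.5806 / (1 + 0.062)^4 = 110,322.5806 / 1.272032 = 86,729.40

86729.40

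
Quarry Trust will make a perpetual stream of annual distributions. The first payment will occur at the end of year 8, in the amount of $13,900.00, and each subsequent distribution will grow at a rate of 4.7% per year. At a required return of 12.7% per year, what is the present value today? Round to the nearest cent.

$75241.49

Value at end of year 7: C₁ / (r − g) = $13,900.00 / (0.127 − 0.047) = $173,750.0000
Discount to today: PV = $173,750.0000 / (1 + 0.127)^7 = $173,750.0000 / 2.309231 = $75,241.49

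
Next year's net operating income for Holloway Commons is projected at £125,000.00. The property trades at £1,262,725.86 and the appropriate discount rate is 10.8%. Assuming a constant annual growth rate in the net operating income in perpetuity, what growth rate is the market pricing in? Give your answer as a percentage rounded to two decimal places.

0.90%

P = D₁/(r−g) ⇒ g = r − D₁/P = 0.108 − £125,000.00/£1,262,725.86 = 0.009008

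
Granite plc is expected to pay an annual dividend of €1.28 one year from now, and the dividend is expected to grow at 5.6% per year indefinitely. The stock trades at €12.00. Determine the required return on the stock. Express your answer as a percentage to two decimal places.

P = D₁/(r − g) ⇒ r = D₁/P + g = €1.2800/€12.00 + 0.056 = 0.106667 + 0.056 = 0.162667

16.27%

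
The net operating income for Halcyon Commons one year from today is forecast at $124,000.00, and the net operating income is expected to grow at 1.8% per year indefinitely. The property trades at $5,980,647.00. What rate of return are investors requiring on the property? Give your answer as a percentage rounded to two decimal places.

P = D₁/(r − g) ⇒ r = D₁/P + g = $124,000.0000/$5,980,647.00 + 0.018 = 0.020734 + 0.018 = 0.038734

3.87%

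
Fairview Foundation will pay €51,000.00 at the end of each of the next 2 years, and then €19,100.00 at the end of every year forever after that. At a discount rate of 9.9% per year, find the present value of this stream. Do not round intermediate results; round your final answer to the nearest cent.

€248367.32

PV of 2-year annuity: €51,000.00 × [1 − (1+0.099)^−2] / 0.099 = 88631.32254
Perpetuity value at year 2: €19,100.00 / 0.099 = 192929.29293
PV of perpetuity: 192929.29293 / (1+0.099)^2 = 159735.99370
Total PV = 88631.32254 + 159735.99370 = 248367.31625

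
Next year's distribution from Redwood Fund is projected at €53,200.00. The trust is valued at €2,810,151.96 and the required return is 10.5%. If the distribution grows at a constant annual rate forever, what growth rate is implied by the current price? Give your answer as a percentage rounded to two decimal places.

P = D₁/(r−g) ⇒ g = r − D₁/P = 0.105 − €53,200.00/€2,810,151.96 = 0.086069

8.61%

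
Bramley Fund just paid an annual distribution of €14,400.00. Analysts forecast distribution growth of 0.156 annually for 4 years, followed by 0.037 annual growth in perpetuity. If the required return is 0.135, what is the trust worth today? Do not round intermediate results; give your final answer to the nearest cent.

D_1 = 16646.40000
D_2 = 19243.23840
D_3 = 22245.18359
D_4 = 25715.43223
Terminal value at year 4: TV = D_4×(1+g_2)/(r−g_2) = 26666.90322/0.098 = 272111.25738
P_0 = D_1/(1+r)^1 + D_2/(1+r)^2 + D_3/(1+r)^3 + D_4/(1+r)^4 + TV/(1+r)^4
    = 14666.43172 + 14937.79301 + 15214.17508 + 15495.67083 + 163969.49647 = 224283.56712

€224283.57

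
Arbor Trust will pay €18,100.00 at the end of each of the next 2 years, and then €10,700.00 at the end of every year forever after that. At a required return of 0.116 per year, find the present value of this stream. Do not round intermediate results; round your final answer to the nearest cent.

€104813.80

PV of 2-year annuity: €18,100.00 × [1 − (1+0.116)^−2] / 0.116 = 30751.46774
Perpetuity value at year 2: €10,700.00 / 0.116 = 92241.37931
PV of perpetuity: 92241.37931 / (1+0.116)^2 = 74062.33485
Total PV = 30751.46774 + 74062.33485 = 104813.80258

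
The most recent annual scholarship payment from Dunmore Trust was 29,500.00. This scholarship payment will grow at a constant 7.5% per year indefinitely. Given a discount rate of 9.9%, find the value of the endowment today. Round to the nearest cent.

D₁ = D₀ × (1 + g) = 29,500.00 × 1.075 = 31,712.5000
Growing perpetuity: P = D₁ / (r − g) = 31,712.5000 / (0.099 − 0.075) = 1,321,354.17

1321354.17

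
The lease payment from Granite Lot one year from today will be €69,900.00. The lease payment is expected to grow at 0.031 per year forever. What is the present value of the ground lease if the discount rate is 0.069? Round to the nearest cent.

Growing perpetuity: P = D₁ / (r − g) = €69,900.0000 / (0.069 − 0.031) = €1,839,473.68

€1839473.68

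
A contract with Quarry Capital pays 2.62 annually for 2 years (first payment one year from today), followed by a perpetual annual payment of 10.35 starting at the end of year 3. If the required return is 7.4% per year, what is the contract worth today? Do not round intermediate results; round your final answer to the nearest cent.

PV of 2-year annuity: 2.62 × [1 − (1+0.074)^−2] / 0.074 = 4.71087
Perpetuity value at year 2: 10.35 / 0.074 = 139.86486
PV of perpetuity: 139.86486 / (1+0.074)^2 = 121.25511
Total PV = 4.71087 + 121.25511 = 125.96599

125.97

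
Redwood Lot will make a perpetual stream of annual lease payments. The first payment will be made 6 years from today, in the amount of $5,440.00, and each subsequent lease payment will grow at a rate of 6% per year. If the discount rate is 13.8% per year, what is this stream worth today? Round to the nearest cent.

Value at end of year 5: C₁ / (r − g) = $5,440.00 / (0.138 − 0.06) = $69,743.5897
Discount to today: PV = $69,743.5897 / (1 + 0.138)^5 = $69,743.5897 / 1.908584 = $36,542.06

$36542.06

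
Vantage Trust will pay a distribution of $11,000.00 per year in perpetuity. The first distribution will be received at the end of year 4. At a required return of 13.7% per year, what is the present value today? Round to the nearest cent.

Value at end of year 3: C / r = $11,000.00 / 0.137 = $80,291.9708
Discount to today: PV = $80,291.9708 / (1 + 0.137)^3 = $80,291.9708 / 1.469878 = $54,624.91

$54624.91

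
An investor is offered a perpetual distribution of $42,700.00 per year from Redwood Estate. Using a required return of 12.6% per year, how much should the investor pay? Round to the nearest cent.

$338888.89

Level perpetuity: PV = C / r = $42,700.00 / 0.126 = $338,888.89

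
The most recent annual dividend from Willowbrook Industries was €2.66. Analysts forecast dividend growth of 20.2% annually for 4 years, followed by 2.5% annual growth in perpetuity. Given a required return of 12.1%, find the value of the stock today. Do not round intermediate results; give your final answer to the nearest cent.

€50.25

D_1 = 3.19732
D_2 = 3.84318
D_3 = 4.61950
D_4 = 5.55264
Terminal value at year 4: TV = D_4×(1+g_2)/(r−g_2) = 5.69146/0.096 = 59.28600
P_0 = D_1/(1+r)^1 + D_2/(1+r)^2 + D_3/(1+r)^3 + D_4/(1+r)^4 + TV/(1+r)^4
    = 2.85220 + 3.05829 + 3.27928 + 3.51623 + 37.54306 = 50.24907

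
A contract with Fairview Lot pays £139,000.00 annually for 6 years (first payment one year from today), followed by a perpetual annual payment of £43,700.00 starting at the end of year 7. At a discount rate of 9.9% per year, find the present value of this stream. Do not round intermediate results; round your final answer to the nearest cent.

PV of 6-year annuity: £139,000.00 × [1 − (1+0.099)^−6] / 0.099 = 607159.44251
Perpetuity value at year 6: £43,700.00 / 0.099 = 441414.14141
PV of perpetuity: 441414.14141 / (1+0.099)^6 = 250530.20157
Total PV = 607159.44251 + 250530.20157 = 857689.64409

£857689.64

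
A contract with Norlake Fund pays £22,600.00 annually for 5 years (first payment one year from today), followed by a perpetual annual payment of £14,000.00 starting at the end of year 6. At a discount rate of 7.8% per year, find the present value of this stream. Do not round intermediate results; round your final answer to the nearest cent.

£214006.25

PV of 5-year annuity: £22,600.00 × [1 − (1+0.078)^−5] / 0.078 = 90712.90727
Perpetuity value at year 5: £14,000.00 / 0.078 = 179487.17949
PV of perpetuity: 179487.17949 / (1+0.078)^5 = 123293.34313
Total PV = 90712.90727 + 123293.34313 = 214006.25039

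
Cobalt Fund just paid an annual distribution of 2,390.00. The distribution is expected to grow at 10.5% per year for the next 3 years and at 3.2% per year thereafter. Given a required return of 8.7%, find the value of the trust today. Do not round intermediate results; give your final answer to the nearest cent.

D_1 = 2640.95000
D_2 = 2918.24975
D_3 = 3224.66597
Terminal value at year 3: TV = D_3×(1+g_2)/(r−g_2) = 3327.85528/0.055 = 60506.45973
P_0 = D_1/(1+r)^1 + D_2/(1+r)^2 + D_3/(1+r)^3 + TV/(1+r)^3
    = 2429.57682 + 2469.80900 + 2510.70740 + 47110.00068 = 54520.09390

54520.09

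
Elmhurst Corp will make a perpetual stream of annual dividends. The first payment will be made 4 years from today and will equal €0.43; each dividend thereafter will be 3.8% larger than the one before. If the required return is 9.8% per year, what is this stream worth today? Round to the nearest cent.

€5.41

Value at end of year 3: C₁ / (r − g) = €0.43 / (0.098 − 0.038) = €7.1667
Discount to today: PV = €7.1667 / (1 + 0.098)^3 = €7.1667 / 1.323753 = €5.41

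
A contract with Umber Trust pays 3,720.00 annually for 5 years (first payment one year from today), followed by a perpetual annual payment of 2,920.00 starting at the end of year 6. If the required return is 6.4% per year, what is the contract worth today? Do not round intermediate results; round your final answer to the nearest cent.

48958.54

PV of 5-year annuity: 3,720.00 × [1 − (1+0.064)^−5] / 0.064 = 15500.93886
Perpetuity value at year 5: 2,920.00 / 0.064 = 45625.00000
PV of perpetuity: 45625.00000 / (1+0.064)^5 = 33457.59638
Total PV = 15500.93886 + 33457.59638 = 48958.53524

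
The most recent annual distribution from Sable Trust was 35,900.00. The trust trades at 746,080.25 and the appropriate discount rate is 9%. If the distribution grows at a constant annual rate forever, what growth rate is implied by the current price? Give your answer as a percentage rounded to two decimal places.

4.00%

P = D₀(1+g)/(r−g) ⇒ P(r−g) = D₀(1+g) ⇒ g(P+D₀) = P·r − D₀
g = (P·r − D₀)/(P + D₀) = (746,080.25×0.09 − 35,900.00) / (746,080.25 + 35,900.00) = 0.039959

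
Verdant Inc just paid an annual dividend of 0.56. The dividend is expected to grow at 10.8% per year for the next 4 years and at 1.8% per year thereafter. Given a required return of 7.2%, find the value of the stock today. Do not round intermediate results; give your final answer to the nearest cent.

D_1 = 0.62048
D_2 = 0.68749
D_3 = 0.76174
D_4 = 0.84401
Terminal value at year 4: TV = D_4×(1+g_2)/(r−g_2) = 0.85920/0.054 = 15.91113
P_0 = D_1/(1+r)^1 + D_2/(1+r)^2 + D_3/(1+r)^3 + D_4/(1+r)^4 + TV/(1+r)^4
    = 0.57881 + 0.59824 + 0.61833 + 0.63910 + 12.04819 = 14.48268

14.48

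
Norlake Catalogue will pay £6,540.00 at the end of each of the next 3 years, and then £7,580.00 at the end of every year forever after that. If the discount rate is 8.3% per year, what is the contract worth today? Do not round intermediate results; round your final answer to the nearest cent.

PV of 3-year annuity: £6,540.00 × [1 − (1+0.083)^−3] / 0.083 = 16763.39463
Perpetuity value at year 3: £7,580.00 / 0.083 = 91325.30120
PV of perpetuity: 91325.30120 / (1+0.083)^3 = 71896.16798
Total PV = 16763.39463 + 71896.16798 = 88659.56261

£88659.56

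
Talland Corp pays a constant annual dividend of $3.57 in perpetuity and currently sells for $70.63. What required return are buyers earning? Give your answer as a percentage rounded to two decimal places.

P = C/r ⇒ r = C/P = $3.57/$70.63 = 0.050545

5.05%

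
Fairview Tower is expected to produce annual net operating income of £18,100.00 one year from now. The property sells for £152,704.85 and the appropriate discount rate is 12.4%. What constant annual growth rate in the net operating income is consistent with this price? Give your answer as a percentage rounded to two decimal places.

0.55%

P = D₁/(r−g) ⇒ g = r − D₁/P = 0.124 − £18,100.00/£152,704.85 = 0.005471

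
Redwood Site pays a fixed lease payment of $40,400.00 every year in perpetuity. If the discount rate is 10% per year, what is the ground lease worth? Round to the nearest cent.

$404000.00

Level perpetuity: PV = C / r = $40,400.00 / 0.1 = $404,000.00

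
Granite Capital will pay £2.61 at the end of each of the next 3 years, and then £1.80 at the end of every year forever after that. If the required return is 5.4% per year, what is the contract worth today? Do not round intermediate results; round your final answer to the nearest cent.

PV of 3-year annuity: £2.61 × [1 − (1+0.054)^−3] / 0.054 = 7.05474
Perpetuity value at year 3: £1.80 / 0.054 = 33.33333
PV of perpetuity: 33.33333 / (1+0.054)^3 = 28.46800
Total PV = 7.05474 + 28.46800 = 35.52273

£35.52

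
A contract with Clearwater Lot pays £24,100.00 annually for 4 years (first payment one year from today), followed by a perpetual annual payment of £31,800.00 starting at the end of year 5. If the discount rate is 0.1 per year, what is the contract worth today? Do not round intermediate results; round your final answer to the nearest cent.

PV of 4-year annuity: £24,100.00 × [1 − (1+0.1)^−4] / 0.1 = 76393.75726
Perpetuity value at year 4: £31,800.00 / 0.1 = 318000.00000
PV of perpetuity: 318000.00000 / (1+0.1)^4 = 217198.27881
Total PV = 76393.75726 + 217198.27881 = 293592.03606

£293592.04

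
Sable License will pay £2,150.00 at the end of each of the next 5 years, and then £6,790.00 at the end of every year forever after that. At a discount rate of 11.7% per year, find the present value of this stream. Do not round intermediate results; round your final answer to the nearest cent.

£41182.97

PV of 5-year annuity: £2,150.00 × [1 − (1+0.117)^−5] / 0.117 = 7808.21613
Perpetuity value at year 5: £6,790.00 / 0.117 = 58034.18803
PV of perpetuity: 58034.18803 / (1+0.117)^5 = 33374.75198
Total PV = 7808.21613 + 33374.75198 = 41182.96811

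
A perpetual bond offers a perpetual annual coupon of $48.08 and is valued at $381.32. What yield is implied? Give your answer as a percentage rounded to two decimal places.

P = C/r ⇒ r = C/P = $48.08/$381.32 = 0.126088

12.61%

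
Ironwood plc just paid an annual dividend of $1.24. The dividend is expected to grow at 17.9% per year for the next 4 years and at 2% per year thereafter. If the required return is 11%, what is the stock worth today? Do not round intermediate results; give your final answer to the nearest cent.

D_1 = 1.46196
D_2 = 1.72365
D_3 = 2.03218
D_4 = 2.39595
Terminal value at year 4: TV = D_4×(1+g_2)/(r−g_2) = 2.44386/0.09 = 27.15405
P_0 = D_1/(1+r)^1 + D_2/(1+r)^2 + D_3/(1+r)^3 + D_4/(1+r)^4 + TV/(1+r)^4
    = 1.31708 + 1.39895 + 1.48592 + 1.57828 + 17.88721 = 23.66745

$23.67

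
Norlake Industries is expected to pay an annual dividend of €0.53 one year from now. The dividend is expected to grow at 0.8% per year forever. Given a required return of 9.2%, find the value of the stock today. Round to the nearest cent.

Growing perpetuity: P = D₁ / (r − g) = €0.5300 / (0.092 − 0.008) = €6.31

€6.31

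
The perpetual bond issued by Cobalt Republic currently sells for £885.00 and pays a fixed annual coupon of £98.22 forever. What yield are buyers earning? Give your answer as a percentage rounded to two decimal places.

P = C/r ⇒ r = C/P = £98.22/£885.00 = 0.110983

11.10%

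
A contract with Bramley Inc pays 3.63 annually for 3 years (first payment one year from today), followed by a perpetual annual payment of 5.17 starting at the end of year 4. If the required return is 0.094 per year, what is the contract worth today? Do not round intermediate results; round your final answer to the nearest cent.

51.13

PV of 3-year annuity: 3.63 × [1 − (1+0.094)^−3] / 0.094 = 9.12349
Perpetuity value at year 3: 5.17 / 0.094 = 55.00000
PV of perpetuity: 55.00000 / (1+0.094)^3 = 42.00594
Total PV = 9.12349 + 42.00594 = 51.12943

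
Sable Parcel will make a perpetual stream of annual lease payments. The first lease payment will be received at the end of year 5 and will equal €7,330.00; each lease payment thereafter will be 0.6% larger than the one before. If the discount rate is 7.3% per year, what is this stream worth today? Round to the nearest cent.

€82533.50

Value at end of year 4: C₁ / (r − g) = €7,330.00 / (0.073 − 0.006) = €109,402.9851
Discount to today: PV = €109,402.9851 / (1 + 0.073)^4 = €109,402.9851 / 1.325558 = €82,533.50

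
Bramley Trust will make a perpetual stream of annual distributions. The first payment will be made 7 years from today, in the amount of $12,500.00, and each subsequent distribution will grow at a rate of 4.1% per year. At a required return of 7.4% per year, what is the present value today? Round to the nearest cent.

$246814.34

Value at end of year 6: C₁ / (r − g) = $12,500.00 / (0.074 − 0.041) = $378,787.8788
Discount to today: PV = $378,787.8788 / (1 + 0.074)^6 = $378,787.8788 / 1.534708 = $246,814.34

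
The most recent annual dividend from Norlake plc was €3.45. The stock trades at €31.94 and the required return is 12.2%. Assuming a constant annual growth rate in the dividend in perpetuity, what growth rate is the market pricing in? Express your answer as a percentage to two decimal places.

1.26%

P = D₀(1+g)/(r−g) ⇒ P(r−g) = D₀(1+g) ⇒ g(P+D₀) = P·r − D₀
g = (P·r − D₀)/(P + D₀) = (€31.94×0.122 − €3.45) / (€31.94 + €3.45) = 0.012622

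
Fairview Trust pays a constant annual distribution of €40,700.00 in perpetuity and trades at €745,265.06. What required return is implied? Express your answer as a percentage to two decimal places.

P = C/r ⇒ r = C/P = €40,700.00/€745,265.06 = 0.054611

5.46%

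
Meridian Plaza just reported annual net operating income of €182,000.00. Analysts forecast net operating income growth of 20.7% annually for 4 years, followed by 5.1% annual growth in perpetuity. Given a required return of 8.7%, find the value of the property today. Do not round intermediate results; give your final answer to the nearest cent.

D_1 = 219674.00000
D_2 = 265146.51800
D_3 = 320031.84723
D_4 = 386278.43960
Terminal value at year 4: TV = D_4×(1+g_2)/(r−g_2) = 405978.64002/0.036 = 11277184.44504
P_0 = D_1/(1+r)^1 + D_2/(1+r)^2 + D_3/(1+r)^3 + D_4/(1+r)^4 + TV/(1+r)^4
    = 202091.99632 + 224402.06031 + 249175.05685 + 276682.88281 + 8077603.05101 = 9029955.04731

€9029955.05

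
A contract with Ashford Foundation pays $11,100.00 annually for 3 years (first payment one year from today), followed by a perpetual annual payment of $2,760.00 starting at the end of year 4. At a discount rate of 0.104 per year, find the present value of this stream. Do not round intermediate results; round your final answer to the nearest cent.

PV of 3-year annuity: $11,100.00 × [1 − (1+0.104)^−3] / 0.104 = 27410.82151
Perpetuity value at year 3: $2,760.00 / 0.104 = 26538.46154
PV of perpetuity: 26538.46154 / (1+0.104)^3 = 19722.79781
Total PV = 27410.82151 + 19722.79781 = 47133.61932

$47133.62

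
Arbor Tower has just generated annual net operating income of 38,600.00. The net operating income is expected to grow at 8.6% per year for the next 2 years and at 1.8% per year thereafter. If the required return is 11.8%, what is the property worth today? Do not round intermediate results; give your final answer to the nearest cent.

444692.72

D_1 = 41919.60000
D_2 = 45524.68560
Terminal value at year 2: TV = D_2×(1+g_2)/(r−g_2) = 46344.12994/0.1 = 463441.29941
P_0 = D_1/(1+r)^1 + D_2/(1+r)^2 + TV/(1+r)^2
    = 37495.16995 + 36421.96294 + 370775.58268 = 444692.71556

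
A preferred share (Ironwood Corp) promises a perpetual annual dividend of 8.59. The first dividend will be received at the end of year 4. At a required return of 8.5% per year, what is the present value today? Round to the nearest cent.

Value at end of year 3: C / r = 8.59 / 0.085 = 101.0588
Discount to today: PV = 101.0588 / (1 + 0.085)^3 = 101.0588 / 1.277289 = 79.12

79.12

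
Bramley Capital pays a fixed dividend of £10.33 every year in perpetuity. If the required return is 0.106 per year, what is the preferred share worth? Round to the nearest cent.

Level perpetuity: PV = C / r = £10.33 / 0.106 = £97.45

£97.45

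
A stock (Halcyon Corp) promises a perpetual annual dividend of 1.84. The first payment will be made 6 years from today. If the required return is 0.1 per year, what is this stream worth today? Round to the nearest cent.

11.42

Value at end of year 5: C / r = 1.84 / 0.1 = 18.4000
Discount to today: PV = 18.4000 / (1 + 0.1)^5 = 18.4000 / 1.610510 = 11.42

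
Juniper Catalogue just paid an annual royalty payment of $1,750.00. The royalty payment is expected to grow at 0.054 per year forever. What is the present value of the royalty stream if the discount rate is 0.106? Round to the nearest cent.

$35471.15

D₁ = D₀ × (1 + g) = $1,750.00 × 1.054 = $1,844.5000
Growing perpetuity: P = D₁ / (r − g) = $1,844.5000 / (0.106 − 0.054) = $35,471.15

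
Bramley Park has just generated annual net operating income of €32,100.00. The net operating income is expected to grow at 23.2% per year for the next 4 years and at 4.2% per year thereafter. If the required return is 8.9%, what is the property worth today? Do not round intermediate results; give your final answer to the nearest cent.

D_1 = 39547.20000
D_2 = 48722.15040
D_3 = 60025.68929
D_4 = 73951.64921
Terminal value at year 4: TV = D_4×(1+g_2)/(r−g_2) = 77057.61848/0.047 = 1639523.79735
P_0 = D_1/(1+r)^1 + D_2/(1+r)^2 + D_3/(1+r)^3 + D_4/(1+r)^4 + TV/(1+r)^4
    = 36315.15152 + 41083.80777 + 46478.65122 + 52581.90845 + 1165752.09799 = 1342211.61695

€1342211.62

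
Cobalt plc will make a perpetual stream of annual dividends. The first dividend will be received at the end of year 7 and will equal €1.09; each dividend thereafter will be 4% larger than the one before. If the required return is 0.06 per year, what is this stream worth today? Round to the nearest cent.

€38.42

Value at end of year 6: C₁ / (r − g) = €1.09 / (0.06 − 0.04) = €54.5000
Discount to today: PV = €54.5000 / (1 + 0.06)^6 = €54.5000 / 1.418519 = €38.42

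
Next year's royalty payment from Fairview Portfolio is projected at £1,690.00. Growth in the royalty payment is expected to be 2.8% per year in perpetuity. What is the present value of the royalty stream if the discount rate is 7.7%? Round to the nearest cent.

£34489.80

Growing perpetuity: P = D₁ / (r − g) = £1,690.0000 / (0.077 − 0.028) = £34,489.80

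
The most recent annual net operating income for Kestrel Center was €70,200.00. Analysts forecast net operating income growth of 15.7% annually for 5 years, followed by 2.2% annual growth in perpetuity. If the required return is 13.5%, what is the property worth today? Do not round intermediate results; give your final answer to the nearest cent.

D_1 = 81221.40000
D_2 = 93973.15980
D_3 = 108726.94589
D_4 = 125797.07639
D_5 = 145547.21739
Terminal value at year 5: TV = D_5×(1+g_2)/(r−g_2) = 148749.25617/0.113 = 1316365.09884
P_0 = D_1/(1+r)^1 + D_2/(1+r)^2 + D_3/(1+r)^3 + D_4/(1+r)^4 + D_5/(1+r)^5 + TV/(1+r)^5
    = 71560.70485 + 72947.78459 + 74361.75046 + 75803.12359 + 77272.43524 + 698871.05146 = 1070816.85018

€1070816.85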